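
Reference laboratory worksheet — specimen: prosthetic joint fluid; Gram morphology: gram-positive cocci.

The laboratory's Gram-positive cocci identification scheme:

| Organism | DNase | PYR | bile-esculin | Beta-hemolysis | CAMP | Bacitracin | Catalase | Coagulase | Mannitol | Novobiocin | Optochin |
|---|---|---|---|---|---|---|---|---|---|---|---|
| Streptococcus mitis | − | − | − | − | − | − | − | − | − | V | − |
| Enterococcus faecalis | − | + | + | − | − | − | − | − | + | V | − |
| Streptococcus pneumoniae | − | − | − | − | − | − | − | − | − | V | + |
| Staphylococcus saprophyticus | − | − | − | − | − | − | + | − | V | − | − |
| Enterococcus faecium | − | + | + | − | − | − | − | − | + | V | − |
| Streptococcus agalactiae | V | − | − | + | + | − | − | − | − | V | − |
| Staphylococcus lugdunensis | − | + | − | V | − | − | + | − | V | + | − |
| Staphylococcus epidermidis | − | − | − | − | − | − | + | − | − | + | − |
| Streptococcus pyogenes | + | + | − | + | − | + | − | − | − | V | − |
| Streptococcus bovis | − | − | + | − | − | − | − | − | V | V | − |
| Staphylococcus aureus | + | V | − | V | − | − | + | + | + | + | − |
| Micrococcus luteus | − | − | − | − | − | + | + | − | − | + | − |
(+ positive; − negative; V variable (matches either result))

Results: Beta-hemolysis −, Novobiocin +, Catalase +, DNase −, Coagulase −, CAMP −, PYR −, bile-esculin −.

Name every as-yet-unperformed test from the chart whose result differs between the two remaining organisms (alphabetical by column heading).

Beta-hemolysis −: excludes Streptococcus agalactiae, Streptococcus pyogenes — 10 left.
bile-esculin −: excludes Enterococcus faecalis, Enterococcus faecium, Streptococcus bovis — 7 left.
DNase −: excludes Staphylococcus aureus — 6 left.
Catalase +: excludes Streptococcus mitis, Streptococcus pneumoniae — 4 left.
Coagulase −: all 4 remaining candidates are consistent.
CAMP −: all 4 remaining candidates are consistent.
PYR −: excludes Staphylococcus lugdunensis — 3 left.
Novobiocin +: excludes Staphylococcus saprophyticus — 2 left.
Two candidates remain: Micrococcus luteus and Staphylococcus epidermidis.
  Bacitracin: Micrococcus luteus +, Staphylococcus epidermidis − — discriminates.
  Mannitol: − vs − — same for both, does not separate.
  Optochin: − vs − — same for both, does not separate.

Bacitracin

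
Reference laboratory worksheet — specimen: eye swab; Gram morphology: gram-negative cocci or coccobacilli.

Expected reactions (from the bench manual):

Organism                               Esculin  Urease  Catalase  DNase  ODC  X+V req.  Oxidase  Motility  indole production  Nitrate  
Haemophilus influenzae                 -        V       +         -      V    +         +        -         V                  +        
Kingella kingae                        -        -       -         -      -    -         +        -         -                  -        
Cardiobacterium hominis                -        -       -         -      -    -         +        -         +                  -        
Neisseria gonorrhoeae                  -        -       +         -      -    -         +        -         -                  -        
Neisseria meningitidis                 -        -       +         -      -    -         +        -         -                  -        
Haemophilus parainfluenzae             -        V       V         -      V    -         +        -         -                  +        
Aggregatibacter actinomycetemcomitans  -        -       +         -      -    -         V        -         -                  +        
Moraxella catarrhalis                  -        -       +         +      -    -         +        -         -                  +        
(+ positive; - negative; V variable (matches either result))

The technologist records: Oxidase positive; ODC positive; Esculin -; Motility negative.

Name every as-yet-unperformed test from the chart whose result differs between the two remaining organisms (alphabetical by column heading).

X+V req.

Oxidase +: all 8 remaining candidates are consistent.
Motility -: all 8 remaining candidates are consistent.
Esculin -: all 8 remaining candidates are consistent.
ODC +: excludes 6 organisms — 2 left.
Two candidates remain: Haemophilus influenzae and Haemophilus parainfluenzae.
  Urease: V vs V — variable for at least one, does not separate.
  Catalase: + vs V — variable for at least one, does not separate.
  DNase: - vs - — same for both, does not separate.
  X+V req.: Haemophilus influenzae +, Haemophilus parainfluenzae - — discriminates.
  indole production: V vs - — variable for at least one, does not separate.
  Nitrate: + vs + — same for both, does not separate.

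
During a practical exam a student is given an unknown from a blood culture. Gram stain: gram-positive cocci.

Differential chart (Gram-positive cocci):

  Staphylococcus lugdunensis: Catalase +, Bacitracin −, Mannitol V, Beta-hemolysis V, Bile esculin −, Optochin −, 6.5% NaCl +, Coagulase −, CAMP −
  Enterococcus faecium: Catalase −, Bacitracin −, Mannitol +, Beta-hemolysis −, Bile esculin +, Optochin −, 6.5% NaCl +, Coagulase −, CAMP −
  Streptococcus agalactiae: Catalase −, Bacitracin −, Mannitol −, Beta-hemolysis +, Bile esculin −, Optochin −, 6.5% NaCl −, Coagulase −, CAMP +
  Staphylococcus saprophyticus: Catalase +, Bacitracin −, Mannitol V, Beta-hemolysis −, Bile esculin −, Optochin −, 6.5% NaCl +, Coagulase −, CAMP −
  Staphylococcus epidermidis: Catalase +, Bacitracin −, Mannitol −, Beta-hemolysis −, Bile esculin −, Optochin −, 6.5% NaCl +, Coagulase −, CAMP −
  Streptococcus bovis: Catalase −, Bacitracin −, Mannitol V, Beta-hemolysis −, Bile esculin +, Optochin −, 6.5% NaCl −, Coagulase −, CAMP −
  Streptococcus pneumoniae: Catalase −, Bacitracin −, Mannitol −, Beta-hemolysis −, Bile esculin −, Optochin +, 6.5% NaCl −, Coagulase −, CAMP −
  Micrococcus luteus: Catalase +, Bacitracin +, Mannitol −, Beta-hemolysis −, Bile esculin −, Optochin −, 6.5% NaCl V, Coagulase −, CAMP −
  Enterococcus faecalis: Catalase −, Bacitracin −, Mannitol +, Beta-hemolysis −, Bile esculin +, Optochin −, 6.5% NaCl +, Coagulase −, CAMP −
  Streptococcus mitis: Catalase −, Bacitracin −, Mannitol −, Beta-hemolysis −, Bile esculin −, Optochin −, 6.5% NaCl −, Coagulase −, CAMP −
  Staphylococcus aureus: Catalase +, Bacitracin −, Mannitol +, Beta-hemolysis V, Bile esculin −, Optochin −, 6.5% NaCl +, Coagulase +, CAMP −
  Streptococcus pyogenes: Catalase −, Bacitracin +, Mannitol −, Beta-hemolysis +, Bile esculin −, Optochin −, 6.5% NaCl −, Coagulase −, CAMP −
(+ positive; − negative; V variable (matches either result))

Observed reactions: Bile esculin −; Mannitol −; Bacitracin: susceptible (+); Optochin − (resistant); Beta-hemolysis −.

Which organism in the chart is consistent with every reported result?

Micrococcus luteus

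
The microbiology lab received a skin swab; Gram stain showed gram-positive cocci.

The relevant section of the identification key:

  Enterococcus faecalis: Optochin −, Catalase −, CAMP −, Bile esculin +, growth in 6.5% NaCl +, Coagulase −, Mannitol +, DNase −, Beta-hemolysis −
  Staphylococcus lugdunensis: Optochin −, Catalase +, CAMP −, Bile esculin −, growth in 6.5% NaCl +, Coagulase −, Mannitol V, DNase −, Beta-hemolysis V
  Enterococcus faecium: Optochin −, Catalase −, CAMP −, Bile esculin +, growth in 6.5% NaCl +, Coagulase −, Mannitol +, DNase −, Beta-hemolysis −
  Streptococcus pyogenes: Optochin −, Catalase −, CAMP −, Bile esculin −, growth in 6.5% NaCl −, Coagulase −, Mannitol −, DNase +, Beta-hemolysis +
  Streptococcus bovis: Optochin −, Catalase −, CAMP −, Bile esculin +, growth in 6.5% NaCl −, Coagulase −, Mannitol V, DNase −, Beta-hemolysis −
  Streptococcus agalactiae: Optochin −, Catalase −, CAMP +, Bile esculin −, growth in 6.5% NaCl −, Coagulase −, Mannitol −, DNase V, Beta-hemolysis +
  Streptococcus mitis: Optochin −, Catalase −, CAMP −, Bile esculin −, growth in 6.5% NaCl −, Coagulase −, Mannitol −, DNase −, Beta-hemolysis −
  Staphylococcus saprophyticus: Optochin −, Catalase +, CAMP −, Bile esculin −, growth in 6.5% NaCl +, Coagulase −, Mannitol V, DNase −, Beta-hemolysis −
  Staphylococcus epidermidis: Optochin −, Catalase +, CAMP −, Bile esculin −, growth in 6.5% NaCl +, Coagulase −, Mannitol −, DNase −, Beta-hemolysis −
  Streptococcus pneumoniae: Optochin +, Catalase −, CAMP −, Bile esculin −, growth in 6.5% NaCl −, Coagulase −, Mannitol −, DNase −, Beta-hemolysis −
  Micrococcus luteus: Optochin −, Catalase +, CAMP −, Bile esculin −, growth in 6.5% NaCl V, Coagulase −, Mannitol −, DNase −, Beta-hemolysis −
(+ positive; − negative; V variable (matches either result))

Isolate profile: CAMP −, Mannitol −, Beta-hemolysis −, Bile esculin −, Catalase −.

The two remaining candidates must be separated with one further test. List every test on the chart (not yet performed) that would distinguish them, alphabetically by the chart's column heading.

Optochin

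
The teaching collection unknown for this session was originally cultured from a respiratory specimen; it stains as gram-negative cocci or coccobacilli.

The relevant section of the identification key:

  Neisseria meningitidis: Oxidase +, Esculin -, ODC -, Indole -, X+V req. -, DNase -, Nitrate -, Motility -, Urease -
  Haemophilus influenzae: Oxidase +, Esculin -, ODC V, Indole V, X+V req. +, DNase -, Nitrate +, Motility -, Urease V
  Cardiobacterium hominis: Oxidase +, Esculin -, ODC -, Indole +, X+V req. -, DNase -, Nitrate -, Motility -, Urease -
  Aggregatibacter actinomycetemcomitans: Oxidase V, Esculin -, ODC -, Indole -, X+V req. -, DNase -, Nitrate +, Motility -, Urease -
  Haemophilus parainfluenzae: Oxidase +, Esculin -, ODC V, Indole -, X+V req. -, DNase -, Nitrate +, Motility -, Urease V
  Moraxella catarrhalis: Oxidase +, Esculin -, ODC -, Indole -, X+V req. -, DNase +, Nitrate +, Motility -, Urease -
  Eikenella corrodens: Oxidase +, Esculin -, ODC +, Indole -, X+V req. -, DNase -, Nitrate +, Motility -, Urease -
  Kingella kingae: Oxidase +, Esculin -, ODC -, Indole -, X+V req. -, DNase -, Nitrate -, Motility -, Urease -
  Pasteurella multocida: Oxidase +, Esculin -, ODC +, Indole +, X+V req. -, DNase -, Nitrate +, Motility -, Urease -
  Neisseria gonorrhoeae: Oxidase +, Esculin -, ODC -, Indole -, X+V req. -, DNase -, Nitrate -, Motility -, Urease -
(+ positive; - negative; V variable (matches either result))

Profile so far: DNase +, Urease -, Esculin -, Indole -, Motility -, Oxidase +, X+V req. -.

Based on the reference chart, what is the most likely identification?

Moraxella catarrhalis

Oxidase +: all 10 remaining candidates are consistent.
Indole -: excludes Cardiobacterium hominis, Pasteurella multocida — 8 left.
Esculin -: all 8 remaining candidates are consistent.
X+V req. -: excludes Haemophilus influenzae — 7 left.
Urease -: all 7 remaining candidates are consistent.
DNase +: excludes 6 organisms — 1 left.
Motility -: the one remaining candidate is consistent.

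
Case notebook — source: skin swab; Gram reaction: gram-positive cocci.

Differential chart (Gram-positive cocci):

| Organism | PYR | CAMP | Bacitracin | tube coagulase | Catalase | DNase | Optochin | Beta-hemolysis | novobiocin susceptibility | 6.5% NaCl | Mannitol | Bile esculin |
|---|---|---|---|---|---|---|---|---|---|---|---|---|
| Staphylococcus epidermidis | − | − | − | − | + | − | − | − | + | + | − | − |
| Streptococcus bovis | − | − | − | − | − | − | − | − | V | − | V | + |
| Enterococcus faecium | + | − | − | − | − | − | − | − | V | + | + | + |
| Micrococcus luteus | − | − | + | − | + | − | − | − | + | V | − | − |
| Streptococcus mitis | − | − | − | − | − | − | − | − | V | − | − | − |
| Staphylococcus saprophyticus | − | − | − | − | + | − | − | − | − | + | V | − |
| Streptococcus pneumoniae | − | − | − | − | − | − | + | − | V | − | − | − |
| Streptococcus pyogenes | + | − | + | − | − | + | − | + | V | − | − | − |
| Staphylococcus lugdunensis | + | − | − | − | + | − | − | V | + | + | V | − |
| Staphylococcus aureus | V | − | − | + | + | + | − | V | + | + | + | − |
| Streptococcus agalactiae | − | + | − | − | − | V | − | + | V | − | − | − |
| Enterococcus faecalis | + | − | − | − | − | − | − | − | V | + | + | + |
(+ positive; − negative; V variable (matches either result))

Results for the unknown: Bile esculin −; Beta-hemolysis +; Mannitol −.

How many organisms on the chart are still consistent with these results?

3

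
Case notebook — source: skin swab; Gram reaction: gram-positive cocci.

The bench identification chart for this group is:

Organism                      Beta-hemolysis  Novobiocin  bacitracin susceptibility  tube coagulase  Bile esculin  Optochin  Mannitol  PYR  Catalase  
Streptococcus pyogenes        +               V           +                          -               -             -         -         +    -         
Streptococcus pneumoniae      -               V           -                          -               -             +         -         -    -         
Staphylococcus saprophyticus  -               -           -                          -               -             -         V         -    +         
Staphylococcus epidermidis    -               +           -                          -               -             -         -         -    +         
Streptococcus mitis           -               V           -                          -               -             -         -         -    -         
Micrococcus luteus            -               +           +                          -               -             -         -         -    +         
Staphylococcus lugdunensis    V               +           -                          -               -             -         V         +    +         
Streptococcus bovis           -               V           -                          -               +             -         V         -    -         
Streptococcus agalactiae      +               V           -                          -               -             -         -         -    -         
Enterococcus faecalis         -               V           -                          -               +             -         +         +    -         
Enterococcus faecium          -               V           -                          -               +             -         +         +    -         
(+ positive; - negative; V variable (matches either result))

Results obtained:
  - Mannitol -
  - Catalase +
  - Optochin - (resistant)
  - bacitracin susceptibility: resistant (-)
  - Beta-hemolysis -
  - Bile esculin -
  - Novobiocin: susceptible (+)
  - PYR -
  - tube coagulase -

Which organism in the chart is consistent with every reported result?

Staphylococcus epidermidis

Bile esculin -: excludes Streptococcus bovis, Enterococcus faecalis, Enterococcus faecium — 8 left.
Mannitol -: all 8 remaining candidates are consistent.
Optochin -: excludes Streptococcus pneumoniae — 7 left.
bacitracin susceptibility -: excludes Streptococcus pyogenes, Micrococcus luteus — 5 left.
Beta-hemolysis -: excludes Streptococcus agalactiae — 4 left.
PYR -: excludes Staphylococcus lugdunensis — 3 left.
tube coagulase -: all 3 remaining candidates are consistent.
Novobiocin +: excludes Staphylococcus saprophyticus — 2 left.
Catalase +: excludes Streptococcus mitis — 1 left.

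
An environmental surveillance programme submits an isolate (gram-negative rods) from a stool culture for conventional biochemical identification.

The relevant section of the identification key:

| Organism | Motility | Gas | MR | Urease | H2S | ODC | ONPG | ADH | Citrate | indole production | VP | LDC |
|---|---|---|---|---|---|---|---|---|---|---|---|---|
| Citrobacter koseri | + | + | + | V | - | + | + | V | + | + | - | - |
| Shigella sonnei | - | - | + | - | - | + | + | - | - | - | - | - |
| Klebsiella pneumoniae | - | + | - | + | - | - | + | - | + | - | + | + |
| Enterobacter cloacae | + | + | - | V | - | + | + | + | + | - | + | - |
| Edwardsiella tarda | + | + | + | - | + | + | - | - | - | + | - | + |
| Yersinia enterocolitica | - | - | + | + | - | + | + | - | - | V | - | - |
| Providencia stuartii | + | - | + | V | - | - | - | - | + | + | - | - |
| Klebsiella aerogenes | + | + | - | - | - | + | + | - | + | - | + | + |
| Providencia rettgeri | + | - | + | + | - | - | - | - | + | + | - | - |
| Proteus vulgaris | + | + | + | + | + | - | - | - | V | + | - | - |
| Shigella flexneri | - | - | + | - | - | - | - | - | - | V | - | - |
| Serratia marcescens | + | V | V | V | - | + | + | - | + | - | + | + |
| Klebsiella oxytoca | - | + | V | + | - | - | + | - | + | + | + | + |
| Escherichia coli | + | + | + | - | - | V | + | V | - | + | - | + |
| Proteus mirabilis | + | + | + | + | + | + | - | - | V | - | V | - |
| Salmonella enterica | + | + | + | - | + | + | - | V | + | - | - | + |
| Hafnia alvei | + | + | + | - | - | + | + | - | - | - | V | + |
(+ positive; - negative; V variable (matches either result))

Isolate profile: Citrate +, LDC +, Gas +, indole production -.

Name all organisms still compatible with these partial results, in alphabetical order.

Citrate +: excludes 6 organisms — 11 left.
LDC +: excludes 6 organisms — 5 left.
Gas +: all 5 remaining candidates are consistent.
indole production -: excludes Klebsiella oxytoca — 4 left.

Klebsiella aerogenes, Klebsiella pneumoniae, Salmonella enterica, Serratia marcescens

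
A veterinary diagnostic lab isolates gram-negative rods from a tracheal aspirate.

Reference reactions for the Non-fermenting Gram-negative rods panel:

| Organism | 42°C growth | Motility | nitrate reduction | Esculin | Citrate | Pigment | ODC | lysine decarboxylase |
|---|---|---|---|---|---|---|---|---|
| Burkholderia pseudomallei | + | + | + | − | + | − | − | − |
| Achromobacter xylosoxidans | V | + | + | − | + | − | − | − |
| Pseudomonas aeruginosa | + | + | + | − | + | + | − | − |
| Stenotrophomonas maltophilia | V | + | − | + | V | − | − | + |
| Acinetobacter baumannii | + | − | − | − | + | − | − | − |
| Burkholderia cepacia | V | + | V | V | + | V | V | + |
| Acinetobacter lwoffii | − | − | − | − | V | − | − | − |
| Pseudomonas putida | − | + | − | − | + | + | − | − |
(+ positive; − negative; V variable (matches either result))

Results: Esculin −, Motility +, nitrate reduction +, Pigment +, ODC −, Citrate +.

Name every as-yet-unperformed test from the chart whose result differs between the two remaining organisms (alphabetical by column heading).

lysine decarboxylase

ODC −: all 8 remaining candidates are consistent.
Motility +: excludes Acinetobacter baumannii, Acinetobacter lwoffii — 6 left.
Citrate +: all 6 remaining candidates are consistent.
nitrate reduction +: excludes Stenotrophomonas maltophilia, Pseudomonas putida — 4 left.
Esculin −: all 4 remaining candidates are consistent.
Pigment +: excludes Burkholderia pseudomallei, Achromobacter xylosoxidans — 2 left.
Two candidates remain: Burkholderia cepacia and Pseudomonas aeruginosa.
  42°C growth: V vs + — variable for at least one, does not separate.
  lysine decarboxylase: Burkholderia cepacia +, Pseudomonas aeruginosa − — discriminates.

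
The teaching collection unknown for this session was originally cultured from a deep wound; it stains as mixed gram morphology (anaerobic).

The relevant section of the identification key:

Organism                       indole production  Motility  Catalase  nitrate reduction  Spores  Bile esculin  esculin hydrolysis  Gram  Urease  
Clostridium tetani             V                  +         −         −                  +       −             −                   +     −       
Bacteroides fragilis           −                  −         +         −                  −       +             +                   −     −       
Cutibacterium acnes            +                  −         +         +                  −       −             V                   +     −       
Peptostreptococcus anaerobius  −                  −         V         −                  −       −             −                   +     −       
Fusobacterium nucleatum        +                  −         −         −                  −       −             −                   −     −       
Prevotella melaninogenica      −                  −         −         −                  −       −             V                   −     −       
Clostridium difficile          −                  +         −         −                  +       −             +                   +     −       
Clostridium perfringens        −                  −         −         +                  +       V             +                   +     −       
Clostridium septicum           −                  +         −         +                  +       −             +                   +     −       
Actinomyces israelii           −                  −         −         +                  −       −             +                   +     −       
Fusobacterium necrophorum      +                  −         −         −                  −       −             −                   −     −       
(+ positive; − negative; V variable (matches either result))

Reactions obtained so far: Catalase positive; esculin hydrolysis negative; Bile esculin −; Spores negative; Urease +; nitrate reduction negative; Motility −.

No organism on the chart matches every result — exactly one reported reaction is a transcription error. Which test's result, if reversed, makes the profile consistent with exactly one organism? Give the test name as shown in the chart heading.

As reported, no row in the chart matches all 7 reactions.
Reversing esculin hydrolysis → still no organism matches.
Reversing Bile esculin → still no organism matches.
Reversing Catalase → still no organism matches.
Reversing Spores → still no organism matches.
Reversing Urease (to −) → unique match: Peptostreptococcus anaerobius.
Reversing nitrate reduction → still no organism matches.
Reversing Motility → still no organism matches.

Urease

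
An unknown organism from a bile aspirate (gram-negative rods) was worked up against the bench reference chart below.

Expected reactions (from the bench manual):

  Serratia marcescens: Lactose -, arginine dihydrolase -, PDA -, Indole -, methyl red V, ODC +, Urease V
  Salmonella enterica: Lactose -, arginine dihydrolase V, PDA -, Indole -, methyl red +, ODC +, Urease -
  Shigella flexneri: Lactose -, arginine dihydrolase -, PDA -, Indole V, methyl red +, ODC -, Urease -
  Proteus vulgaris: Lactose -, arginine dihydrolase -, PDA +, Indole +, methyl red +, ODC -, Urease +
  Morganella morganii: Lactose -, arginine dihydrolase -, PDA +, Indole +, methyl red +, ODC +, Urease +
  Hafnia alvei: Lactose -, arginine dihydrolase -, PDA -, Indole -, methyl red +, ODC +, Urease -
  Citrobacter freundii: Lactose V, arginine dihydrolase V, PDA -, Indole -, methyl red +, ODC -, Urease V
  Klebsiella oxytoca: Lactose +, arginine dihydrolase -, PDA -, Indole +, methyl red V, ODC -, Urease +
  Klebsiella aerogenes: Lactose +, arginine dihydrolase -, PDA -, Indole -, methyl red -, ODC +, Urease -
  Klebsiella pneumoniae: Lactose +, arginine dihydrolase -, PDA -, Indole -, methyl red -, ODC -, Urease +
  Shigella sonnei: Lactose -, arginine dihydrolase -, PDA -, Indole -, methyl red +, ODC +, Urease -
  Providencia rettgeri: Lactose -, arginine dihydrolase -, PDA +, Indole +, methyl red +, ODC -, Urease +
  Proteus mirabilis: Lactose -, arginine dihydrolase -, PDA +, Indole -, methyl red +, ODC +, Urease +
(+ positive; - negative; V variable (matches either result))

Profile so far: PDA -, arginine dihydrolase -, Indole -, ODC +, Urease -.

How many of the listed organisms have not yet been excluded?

Urease -: excludes 6 organisms — 7 left.
PDA -: all 7 remaining candidates are consistent.
ODC +: excludes Shigella flexneri, Citrobacter freundii — 5 left.
arginine dihydrolase -: all 5 remaining candidates are consistent.
Indole -: all 5 remaining candidates are consistent.
Still consistent: Hafnia alvei, Klebsiella aerogenes, Salmonella enterica, Serratia marcescens, Shigella sonnei.

5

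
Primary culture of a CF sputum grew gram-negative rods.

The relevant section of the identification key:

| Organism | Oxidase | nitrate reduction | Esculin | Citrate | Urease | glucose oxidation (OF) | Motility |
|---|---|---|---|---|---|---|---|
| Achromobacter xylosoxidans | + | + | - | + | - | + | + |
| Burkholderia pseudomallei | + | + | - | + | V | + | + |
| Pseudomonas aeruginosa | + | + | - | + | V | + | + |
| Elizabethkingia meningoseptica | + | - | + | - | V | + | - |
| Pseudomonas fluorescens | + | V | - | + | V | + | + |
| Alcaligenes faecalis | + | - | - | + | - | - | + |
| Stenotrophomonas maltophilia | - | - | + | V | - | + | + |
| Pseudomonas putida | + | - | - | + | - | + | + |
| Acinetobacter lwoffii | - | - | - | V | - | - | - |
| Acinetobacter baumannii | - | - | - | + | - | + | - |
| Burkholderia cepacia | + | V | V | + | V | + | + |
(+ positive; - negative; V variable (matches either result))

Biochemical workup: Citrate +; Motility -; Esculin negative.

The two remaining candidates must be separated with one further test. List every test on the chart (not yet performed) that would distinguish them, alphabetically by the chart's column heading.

glucose oxidation (OF)

Citrate +: excludes Elizabethkingia meningoseptica — 10 left.
Motility -: excludes 8 organisms — 2 left.
Esculin -: all 2 remaining candidates are consistent.
Two candidates remain: Acinetobacter baumannii and Acinetobacter lwoffii.
  Oxidase: - vs - — same for both, does not separate.
  nitrate reduction: - vs - — same for both, does not separate.
  Urease: - vs - — same for both, does not separate.
  glucose oxidation (OF): Acinetobacter baumannii +, Acinetobacter lwoffii - — discriminates.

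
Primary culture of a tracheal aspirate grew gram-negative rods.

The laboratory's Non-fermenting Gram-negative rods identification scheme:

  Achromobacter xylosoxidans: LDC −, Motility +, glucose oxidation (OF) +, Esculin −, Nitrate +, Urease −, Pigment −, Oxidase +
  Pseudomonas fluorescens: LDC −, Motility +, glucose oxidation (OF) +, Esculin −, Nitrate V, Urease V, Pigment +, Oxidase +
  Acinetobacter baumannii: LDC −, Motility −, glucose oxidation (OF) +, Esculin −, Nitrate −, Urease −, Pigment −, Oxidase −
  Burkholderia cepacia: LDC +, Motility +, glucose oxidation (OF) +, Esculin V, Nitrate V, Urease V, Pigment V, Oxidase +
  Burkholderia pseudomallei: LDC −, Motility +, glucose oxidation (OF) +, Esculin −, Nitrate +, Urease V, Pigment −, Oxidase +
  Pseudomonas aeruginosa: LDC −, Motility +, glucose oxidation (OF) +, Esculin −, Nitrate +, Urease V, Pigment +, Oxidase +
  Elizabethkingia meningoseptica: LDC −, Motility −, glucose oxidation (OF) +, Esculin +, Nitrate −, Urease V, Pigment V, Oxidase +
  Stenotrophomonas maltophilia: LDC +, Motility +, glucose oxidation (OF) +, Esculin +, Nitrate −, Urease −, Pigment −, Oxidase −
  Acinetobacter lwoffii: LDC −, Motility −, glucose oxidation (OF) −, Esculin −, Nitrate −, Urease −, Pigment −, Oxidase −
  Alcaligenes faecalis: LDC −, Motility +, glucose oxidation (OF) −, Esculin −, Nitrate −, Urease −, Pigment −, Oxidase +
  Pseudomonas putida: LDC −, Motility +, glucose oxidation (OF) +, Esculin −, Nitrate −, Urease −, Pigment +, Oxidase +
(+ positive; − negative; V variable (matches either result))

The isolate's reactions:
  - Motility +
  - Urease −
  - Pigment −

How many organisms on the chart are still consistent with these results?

Urease −: all 11 remaining candidates are consistent.
Motility +: excludes Acinetobacter baumannii, Elizabethkingia meningoseptica, Acinetobacter lwoffii — 8 left.
Pigment −: excludes Pseudomonas fluorescens, Pseudomonas aeruginosa, Pseudomonas putida — 5 left.
Still consistent: Achromobacter xylosoxidans, Alcaligenes faecalis, Burkholderia cepacia, Burkholderia pseudomallei, Stenotrophomonas maltophilia.

5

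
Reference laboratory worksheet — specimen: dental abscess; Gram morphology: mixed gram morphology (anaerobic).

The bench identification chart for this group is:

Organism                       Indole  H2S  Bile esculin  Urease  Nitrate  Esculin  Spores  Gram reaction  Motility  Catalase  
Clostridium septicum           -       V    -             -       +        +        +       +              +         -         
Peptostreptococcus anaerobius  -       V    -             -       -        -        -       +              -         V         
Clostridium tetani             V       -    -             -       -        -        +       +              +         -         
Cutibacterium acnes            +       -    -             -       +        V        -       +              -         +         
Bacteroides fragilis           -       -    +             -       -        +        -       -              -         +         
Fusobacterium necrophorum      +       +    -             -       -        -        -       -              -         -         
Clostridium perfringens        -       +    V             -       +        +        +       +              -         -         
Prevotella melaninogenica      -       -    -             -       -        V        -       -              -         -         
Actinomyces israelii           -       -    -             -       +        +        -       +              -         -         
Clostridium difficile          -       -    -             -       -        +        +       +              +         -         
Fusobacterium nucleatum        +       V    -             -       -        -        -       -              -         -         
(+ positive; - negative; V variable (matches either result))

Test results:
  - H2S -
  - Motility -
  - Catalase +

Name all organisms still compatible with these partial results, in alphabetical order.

H2S -: excludes Fusobacterium necrophorum, Clostridium perfringens — 9 left.
Motility -: excludes Clostridium septicum, Clostridium tetani, Clostridium difficile — 6 left.
Catalase +: excludes Prevotella melaninogenica, Actinomyces israelii, Fusobacterium nucleatum — 3 left.

Bacteroides fragilis, Cutibacterium acnes, Peptostreptococcus anaerobius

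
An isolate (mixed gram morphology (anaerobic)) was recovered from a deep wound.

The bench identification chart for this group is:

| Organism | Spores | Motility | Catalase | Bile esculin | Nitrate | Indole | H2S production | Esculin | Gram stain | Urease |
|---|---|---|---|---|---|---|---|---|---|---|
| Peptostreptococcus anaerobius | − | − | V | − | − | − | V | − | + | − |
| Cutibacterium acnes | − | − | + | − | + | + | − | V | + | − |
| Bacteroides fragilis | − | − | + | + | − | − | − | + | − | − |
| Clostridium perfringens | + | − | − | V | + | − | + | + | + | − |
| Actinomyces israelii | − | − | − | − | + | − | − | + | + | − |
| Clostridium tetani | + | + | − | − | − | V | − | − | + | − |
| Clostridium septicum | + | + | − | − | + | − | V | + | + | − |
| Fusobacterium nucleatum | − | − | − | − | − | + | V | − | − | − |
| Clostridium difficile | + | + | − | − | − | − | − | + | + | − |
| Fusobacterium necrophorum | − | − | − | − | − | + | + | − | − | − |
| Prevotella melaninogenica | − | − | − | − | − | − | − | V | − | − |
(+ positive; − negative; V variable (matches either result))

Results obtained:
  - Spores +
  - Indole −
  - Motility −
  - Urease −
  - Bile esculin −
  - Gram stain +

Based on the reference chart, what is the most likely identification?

Gram stain +: excludes Bacteroides fragilis, Fusobacterium nucleatum, Fusobacterium necrophorum, Prevotella melaninogenica — 7 left.
Motility −: excludes Clostridium tetani, Clostridium septicum, Clostridium difficile — 4 left.
Indole −: excludes Cutibacterium acnes — 3 left.
Spores +: excludes Peptostreptococcus anaerobius, Actinomyces israelii — 1 left.
Urease −: the one remaining candidate is consistent.
Bile esculin −: the one remaining candidate is consistent.

Clostridium perfringens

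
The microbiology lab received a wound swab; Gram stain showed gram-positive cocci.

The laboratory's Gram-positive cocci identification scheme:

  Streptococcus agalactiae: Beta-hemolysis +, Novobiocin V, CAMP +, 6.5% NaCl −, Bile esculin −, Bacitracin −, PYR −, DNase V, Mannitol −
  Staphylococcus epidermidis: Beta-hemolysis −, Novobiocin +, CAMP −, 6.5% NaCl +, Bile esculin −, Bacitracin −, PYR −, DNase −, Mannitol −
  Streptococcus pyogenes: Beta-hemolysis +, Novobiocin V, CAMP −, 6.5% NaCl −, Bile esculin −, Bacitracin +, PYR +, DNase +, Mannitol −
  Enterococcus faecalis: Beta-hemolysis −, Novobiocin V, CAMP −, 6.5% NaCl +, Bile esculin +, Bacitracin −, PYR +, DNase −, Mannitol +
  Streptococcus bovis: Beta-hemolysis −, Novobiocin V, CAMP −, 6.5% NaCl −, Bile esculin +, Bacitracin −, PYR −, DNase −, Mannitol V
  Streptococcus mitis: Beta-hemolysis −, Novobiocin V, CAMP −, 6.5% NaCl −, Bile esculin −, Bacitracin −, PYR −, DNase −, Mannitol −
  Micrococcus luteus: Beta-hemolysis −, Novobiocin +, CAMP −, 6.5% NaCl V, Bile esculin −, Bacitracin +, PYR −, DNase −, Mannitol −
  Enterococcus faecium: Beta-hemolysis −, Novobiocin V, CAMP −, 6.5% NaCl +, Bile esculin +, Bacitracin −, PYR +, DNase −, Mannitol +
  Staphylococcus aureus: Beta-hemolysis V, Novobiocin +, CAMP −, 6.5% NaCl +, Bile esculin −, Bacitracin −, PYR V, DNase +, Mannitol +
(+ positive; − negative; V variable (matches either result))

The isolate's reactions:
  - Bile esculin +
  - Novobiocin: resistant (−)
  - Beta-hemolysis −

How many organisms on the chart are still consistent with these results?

Beta-hemolysis −: excludes Streptococcus agalactiae, Streptococcus pyogenes — 7 left.
Novobiocin −: excludes Staphylococcus epidermidis, Micrococcus luteus, Staphylococcus aureus — 4 left.
Bile esculin +: excludes Streptococcus mitis — 3 left.
Still consistent: Enterococcus faecalis, Enterococcus faecium, Streptococcus bovis.

3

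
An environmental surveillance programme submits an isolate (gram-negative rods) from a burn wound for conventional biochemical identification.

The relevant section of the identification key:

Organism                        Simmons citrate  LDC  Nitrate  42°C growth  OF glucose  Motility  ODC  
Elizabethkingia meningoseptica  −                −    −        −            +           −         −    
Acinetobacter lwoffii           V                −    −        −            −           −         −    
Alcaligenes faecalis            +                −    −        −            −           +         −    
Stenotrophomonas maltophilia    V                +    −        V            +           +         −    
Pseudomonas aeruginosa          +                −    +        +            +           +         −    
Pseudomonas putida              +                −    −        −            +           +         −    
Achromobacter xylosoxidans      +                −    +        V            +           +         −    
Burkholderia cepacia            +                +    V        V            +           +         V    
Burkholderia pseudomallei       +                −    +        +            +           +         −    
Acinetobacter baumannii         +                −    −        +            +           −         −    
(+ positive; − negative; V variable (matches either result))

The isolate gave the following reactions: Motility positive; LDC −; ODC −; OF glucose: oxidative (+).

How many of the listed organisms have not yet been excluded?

OF glucose +: excludes Acinetobacter lwoffii, Alcaligenes faecalis — 8 left.
Motility +: excludes Elizabethkingia meningoseptica, Acinetobacter baumannii — 6 left.
ODC −: all 6 remaining candidates are consistent.
LDC −: excludes Stenotrophomonas maltophilia, Burkholderia cepacia — 4 left.
Still consistent: Achromobacter xylosoxidans, Burkholderia pseudomallei, Pseudomonas aeruginosa, Pseudomonas putida.

4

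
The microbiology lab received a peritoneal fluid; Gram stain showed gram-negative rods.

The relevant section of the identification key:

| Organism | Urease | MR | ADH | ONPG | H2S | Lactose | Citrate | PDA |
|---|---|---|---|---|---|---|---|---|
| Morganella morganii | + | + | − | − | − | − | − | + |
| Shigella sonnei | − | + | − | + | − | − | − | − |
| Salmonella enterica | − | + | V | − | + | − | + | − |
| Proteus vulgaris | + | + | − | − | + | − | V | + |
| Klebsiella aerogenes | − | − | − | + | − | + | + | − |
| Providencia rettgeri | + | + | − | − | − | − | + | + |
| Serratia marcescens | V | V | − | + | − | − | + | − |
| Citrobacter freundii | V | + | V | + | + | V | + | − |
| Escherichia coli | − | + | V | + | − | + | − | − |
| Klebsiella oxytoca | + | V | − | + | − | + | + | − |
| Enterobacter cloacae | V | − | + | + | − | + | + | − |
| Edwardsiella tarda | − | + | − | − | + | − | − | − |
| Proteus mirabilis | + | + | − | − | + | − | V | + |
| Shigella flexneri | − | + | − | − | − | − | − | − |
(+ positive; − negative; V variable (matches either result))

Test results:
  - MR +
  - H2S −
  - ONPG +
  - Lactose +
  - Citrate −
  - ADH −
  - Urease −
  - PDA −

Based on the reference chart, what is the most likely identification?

Escherichia coli

ONPG +: excludes 7 organisms — 7 left.
MR +: excludes Klebsiella aerogenes, Enterobacter cloacae — 5 left.
Lactose +: excludes Shigella sonnei, Serratia marcescens — 3 left.
ADH −: all 3 remaining candidates are consistent.
Citrate −: excludes Citrobacter freundii, Klebsiella oxytoca — 1 left.
PDA −: the one remaining candidate is consistent.
Urease −: the one remaining candidate is consistent.
H2S −: the one remaining candidate is consistent.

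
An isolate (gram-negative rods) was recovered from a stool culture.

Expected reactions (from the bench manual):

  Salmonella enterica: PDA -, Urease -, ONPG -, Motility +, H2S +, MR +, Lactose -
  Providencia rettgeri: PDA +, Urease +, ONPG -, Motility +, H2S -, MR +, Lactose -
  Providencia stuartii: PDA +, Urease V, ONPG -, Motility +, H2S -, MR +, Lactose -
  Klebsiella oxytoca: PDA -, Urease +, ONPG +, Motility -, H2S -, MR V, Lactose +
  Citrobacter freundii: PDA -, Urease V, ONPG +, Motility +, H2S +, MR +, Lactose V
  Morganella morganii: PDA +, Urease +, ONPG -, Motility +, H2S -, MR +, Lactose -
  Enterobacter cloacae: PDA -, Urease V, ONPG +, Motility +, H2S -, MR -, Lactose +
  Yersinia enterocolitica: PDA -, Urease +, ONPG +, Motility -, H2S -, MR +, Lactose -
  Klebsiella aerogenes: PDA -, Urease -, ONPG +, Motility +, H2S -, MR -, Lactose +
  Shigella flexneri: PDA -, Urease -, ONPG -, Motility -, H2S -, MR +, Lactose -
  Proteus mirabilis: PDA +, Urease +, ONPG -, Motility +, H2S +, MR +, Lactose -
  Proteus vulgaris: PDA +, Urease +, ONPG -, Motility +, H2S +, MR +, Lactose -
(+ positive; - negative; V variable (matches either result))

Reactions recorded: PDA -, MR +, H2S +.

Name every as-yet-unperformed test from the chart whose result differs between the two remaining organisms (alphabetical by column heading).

ONPG

PDA -: excludes 5 organisms — 7 left.
MR +: excludes Enterobacter cloacae, Klebsiella aerogenes — 5 left.
H2S +: excludes Klebsiella oxytoca, Yersinia enterocolitica, Shigella flexneri — 2 left.
Two candidates remain: Citrobacter freundii and Salmonella enterica.
  Urease: V vs - — variable for at least one, does not separate.
  ONPG: Citrobacter freundii +, Salmonella enterica - — discriminates.
  Motility: + vs + — same for both, does not separate.
  Lactose: V vs - — variable for at least one, does not separate.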